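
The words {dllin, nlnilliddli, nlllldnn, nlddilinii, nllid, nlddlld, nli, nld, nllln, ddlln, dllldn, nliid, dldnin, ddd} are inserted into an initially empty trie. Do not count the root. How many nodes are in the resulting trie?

Count nodes per top-level branch (shared prefixes stored once):
  'd'-branch (ddd, ddlln, dldnin, dllin, dllldn): 17 nodes
  'n'-branch (nld, nlddilinii, nlddlld, nli, nliid, nllid, nlllldnn, nllln, nlnilliddli): 34 nodes
Sum: 51

51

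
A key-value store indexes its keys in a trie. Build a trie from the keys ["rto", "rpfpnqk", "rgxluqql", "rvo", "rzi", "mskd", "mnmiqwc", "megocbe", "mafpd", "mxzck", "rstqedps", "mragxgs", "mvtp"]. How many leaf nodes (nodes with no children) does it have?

A leaf is a node with no children — equivalently, the end of a word that is not a proper prefix of any other stored word.
Those words: "mafpd", "megocbe", "mnmiqwc", "mragxgs", "mskd", "mvtp", "mxzck", "rgxluqql", "rpfpnqk", "rstqedps", "rto", "rvo", "rzi"
Leaf count: 13

13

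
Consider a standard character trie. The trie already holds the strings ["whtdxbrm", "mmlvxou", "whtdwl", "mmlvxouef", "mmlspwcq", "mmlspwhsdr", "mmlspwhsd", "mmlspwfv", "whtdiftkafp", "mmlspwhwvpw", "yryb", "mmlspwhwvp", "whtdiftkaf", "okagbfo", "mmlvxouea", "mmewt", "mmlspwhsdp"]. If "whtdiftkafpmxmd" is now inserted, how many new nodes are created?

The longest prefix of "whtdiftkafpmxmd" already in the trie is "whtdiftkafp" (length 11).
Each of the 4 remaining characters creates one node.

4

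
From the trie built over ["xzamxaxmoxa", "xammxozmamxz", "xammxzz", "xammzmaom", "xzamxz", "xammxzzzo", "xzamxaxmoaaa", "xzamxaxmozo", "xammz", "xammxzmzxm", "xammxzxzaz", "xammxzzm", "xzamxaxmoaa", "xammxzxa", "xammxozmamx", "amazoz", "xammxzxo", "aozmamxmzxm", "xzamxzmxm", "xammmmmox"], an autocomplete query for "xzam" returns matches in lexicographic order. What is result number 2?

Filter for "xzam…" and sort: "xzamxaxmoaa", "xzamxaxmoaaa", "xzamxaxmoxa", "xzamxaxmozo", "xzamxz", "xzamxzmxm"
Position 2: xzamxaxmoaaa

xzamxaxmoaaa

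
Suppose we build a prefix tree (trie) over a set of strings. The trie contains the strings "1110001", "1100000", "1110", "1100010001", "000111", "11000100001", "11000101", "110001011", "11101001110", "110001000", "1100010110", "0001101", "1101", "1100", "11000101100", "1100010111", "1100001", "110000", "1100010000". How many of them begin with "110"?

Traverse to the node for "110", then collect every word in that subtree.
Matches: "1100", "110000", "1100000", "1100001", "110001000", "1100010000", "11000100001", "1100010001", "11000101", "110001011", "1100010110", "11000101100", "1100010111", "1101"
Count: 14

14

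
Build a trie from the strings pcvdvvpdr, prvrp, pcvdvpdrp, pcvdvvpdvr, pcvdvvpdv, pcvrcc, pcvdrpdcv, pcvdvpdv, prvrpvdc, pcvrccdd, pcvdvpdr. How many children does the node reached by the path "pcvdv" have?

Follow the path "pcvdv" to its node, then look at its outgoing edges.
Characters that immediately follow "pcvdv" among the stored strings: {p, v}.
That node has 2 child edges.

2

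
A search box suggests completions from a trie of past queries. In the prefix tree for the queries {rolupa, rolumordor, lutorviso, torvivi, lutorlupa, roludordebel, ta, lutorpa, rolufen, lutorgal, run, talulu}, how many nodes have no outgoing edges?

A leaf is a node with no children — equivalently, the end of a word that is not a proper prefix of any other stored word.
Those words: "lutorgal", "lutorlupa", "lutorpa", "lutorviso", "roludordebel", "rolufen", "rolumordor", "rolupa", "run", "talulu", "torvivi"
Leaf count: 11

11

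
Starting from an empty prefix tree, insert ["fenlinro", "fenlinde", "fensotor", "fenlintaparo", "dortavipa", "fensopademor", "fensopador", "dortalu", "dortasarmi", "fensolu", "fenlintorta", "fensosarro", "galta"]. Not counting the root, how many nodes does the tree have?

62

For each word, the new-node count is its length minus the longest prefix already in the trie:
  "fenlinro" → 8 new (f, e, n, l, i, n, r, o)
  "fenlinde" → prefix "fenlin" already present; 2 new (d, e)
  "fensotor" → prefix "fen" already present; 5 new (s, o, t, o, r)
  "fenlintaparo" → prefix "fenlin" already present; 6 new (t, a, p, a, r, o)
  "dortavipa" → 9 new (d, o, r, t, a, v, i, p, a)
  "fensopademor" → prefix "fenso" already present; 7 new (p, a, d, e, m, o, r)
  "fensopador" → prefix "fensopad" already present; 2 new (o, r)
  "dortalu" → prefix "dorta" already present; 2 new (l, u)
  "dortasarmi" → prefix "dorta" already present; 5 new (s, a, r, m, i)
  "fensolu" → prefix "fenso" already present; 2 new (l, u)
  "fenlintorta" → prefix "fenlint" already present; 4 new (o, r, t, a)
  "fensosarro" → prefix "fenso" already present; 5 new (s, a, r, r, o)
  "galta" → 5 new (g, a, l, t, a)
Total nodes = 8 + 2 + 5 + 6 + 9 + 7 + 2 + 2 + 5 + 2 + 4 + 5 + 5 = 62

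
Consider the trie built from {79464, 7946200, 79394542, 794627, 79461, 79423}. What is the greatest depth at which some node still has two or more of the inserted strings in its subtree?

5

Equivalently: take the maximum, over all pairs, of their longest common prefix length.
e.g. "7946200" and "794627" share the prefix "79462" of length 5; no pair shares a longer one.
Longest shared-prefix length: 5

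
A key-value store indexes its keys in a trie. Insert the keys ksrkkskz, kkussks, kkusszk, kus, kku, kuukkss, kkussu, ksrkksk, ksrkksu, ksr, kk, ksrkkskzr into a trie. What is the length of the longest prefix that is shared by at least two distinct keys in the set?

8

Look for the deepest trie node that still has at least two words in its subtree.
e.g. "ksrkkskz" and "ksrkkskzr" share the prefix "ksrkkskz" of length 8; no pair shares a longer one.
Longest shared-prefix length: 8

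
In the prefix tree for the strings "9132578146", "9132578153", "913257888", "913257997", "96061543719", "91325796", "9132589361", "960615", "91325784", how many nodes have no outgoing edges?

8

A leaf is a node with no children — equivalently, the end of a word that is not a proper prefix of any other stored word.
Those words: "9132578146", "9132578153", "91325784", "913257888", "91325796", "913257997", "9132589361", "96061543719"
Leaf count: 8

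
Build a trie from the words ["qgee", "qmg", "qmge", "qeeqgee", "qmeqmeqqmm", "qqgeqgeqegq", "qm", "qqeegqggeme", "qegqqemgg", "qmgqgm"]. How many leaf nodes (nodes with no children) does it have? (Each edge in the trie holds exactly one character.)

A leaf is a node with no children — equivalently, the end of a word that is not a proper prefix of any other stored word.
Those words: "qeeqgee", "qegqqemgg", "qgee", "qmeqmeqqmm", "qmge", "qmgqgm", "qqeegqggeme", "qqgeqgeqegq"
Leaf count: 8

8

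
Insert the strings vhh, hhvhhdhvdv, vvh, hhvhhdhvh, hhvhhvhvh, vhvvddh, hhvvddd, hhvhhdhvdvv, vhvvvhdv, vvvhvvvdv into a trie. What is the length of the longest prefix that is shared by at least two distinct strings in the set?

The deepest shared node is where two words last agree before diverging.
e.g. "hhvhhdhvdv" and "hhvhhdhvdvv" share the prefix "hhvhhdhvdv" of length 10; no pair shares a longer one.
Longest shared-prefix length: 10

10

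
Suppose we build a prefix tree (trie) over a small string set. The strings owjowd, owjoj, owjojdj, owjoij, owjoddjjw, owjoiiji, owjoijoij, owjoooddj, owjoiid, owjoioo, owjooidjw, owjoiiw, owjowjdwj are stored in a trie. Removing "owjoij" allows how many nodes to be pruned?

After clearing the end-marker at "owjoij", prune upward until reaching a node still needed by another word.
Every node on "owjoij" is still needed (e.g. by "owjoijoij"), so nothing is freed.
Nodes removed: 0

0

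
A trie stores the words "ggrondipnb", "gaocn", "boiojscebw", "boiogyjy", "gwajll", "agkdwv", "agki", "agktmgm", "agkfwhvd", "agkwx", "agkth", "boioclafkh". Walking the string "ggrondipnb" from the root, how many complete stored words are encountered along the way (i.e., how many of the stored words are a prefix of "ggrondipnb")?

1

Traverse "ggrondipnb" character by character; count nodes along the way that are marked as word ends.
Prefixes of the query that are stored words: "ggrondipnb"
Count: 1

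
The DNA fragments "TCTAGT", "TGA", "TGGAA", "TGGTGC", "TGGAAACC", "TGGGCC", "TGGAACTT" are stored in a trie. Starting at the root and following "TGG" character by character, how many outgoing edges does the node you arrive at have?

3

Walk "TGG" from the root, arriving at one node.
Characters that immediately follow "TGG" among the stored strings: {A, G, T}.
That node has 3 child edges.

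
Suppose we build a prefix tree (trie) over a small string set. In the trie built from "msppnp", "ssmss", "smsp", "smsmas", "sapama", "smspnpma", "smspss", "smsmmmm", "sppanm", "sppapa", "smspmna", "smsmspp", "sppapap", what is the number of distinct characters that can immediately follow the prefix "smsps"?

1

Walk "smsps" from the root, arriving at one node.
Distinct next characters after "smsps": s.
That node has 1 child edge.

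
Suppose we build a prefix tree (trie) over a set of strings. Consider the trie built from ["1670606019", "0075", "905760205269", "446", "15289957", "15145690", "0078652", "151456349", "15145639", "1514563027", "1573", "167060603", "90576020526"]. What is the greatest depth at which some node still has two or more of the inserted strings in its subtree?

11

Equivalently: take the maximum, over all pairs, of their longest common prefix length.
"90576020526" and "905760205269" agree on "90576020526" (11 characters) before diverging; nothing deeper is shared.
Longest shared-prefix length: 11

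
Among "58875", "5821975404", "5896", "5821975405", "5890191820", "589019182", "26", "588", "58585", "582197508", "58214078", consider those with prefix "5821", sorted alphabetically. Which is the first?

Filter for "5821…" and sort: "58214078", "582197508", "5821975404", "5821975405"
The 1st is 58214078.

58214078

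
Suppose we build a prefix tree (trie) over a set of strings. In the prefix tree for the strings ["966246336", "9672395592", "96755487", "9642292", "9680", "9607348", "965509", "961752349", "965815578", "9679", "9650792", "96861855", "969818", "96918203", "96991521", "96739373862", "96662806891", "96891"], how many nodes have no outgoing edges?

Leaves are exactly the stored words that no other stored word extends.
Those words: "9607348", "961752349", "9642292", "9650792", "965509", "965815578", "966246336", "96662806891", "9672395592", "96739373862", "96755487", "9679", "9680", "96861855", "96891", "96918203", "969818", "96991521"
Leaf count: 18

18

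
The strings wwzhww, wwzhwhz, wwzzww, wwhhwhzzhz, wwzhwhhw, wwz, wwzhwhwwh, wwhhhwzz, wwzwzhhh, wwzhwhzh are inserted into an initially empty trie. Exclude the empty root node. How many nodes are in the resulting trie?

For each word, the new-node count is its length minus the longest prefix already in the trie:
  "wwzhww" → 6 new (w, w, z, h, w, w)
  "wwzhwhz" → prefix "wwzhw" already present; 2 new (h, z)
  "wwzzww" → prefix "wwz" already present; 3 new (z, w, w)
  "wwhhwhzzhz" → prefix "ww" already present; 8 new (h, h, w, h, z, z, h, z)
  "wwzhwhhw" → prefix "wwzhwh" already present; 2 new (h, w)
  "wwz" → prefix "wwz" already present; 0 new (none)
  "wwzhwhwwh" → prefix "wwzhwh" already present; 3 new (w, w, h)
  "wwhhhwzz" → prefix "wwhh" already present; 4 new (h, w, z, z)
  "wwzwzhhh" → prefix "wwz" already present; 5 new (w, z, h, h, h)
  "wwzhwhzh" → prefix "wwzhwhz" already present; 1 new (h)
Total nodes = 6 + 2 + 3 + 8 + 2 + 0 + 3 + 4 + 5 + 1 = 34

34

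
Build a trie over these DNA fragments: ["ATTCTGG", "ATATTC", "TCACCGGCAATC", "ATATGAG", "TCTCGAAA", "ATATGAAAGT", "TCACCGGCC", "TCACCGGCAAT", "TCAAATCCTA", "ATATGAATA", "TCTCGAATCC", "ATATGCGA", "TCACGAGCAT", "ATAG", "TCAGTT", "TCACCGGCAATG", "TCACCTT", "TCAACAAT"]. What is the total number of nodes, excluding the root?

Trace insertions, counting only characters that open a new branch:
  "ATTCTGG" → 7 new (A, T, T, C, T, G, G)
  "ATATTC" → prefix "AT" already present; 4 new (A, T, T, C)
  "TCACCGGCAATC" → 12 new (T, C, A, C, C, G, G, C, A, A, T, C)
  "ATATGAG" → prefix "ATAT" already present; 3 new (G, A, G)
  "TCTCGAAA" → prefix "TC" already present; 6 new (T, C, G, A, A, A)
  "ATATGAAAGT" → prefix "ATATGA" already present; 4 new (A, A, G, T)
  "TCACCGGCC" → prefix "TCACCGGC" already present; 1 new (C)
  "TCACCGGCAAT" → prefix "TCACCGGCAAT" already present; 0 new (none)
  "TCAAATCCTA" → prefix "TCA" already present; 7 new (A, A, T, C, C, T, A)
  "ATATGAATA" → prefix "ATATGAA" already present; 2 new (T, A)
  "TCTCGAATCC" → prefix "TCTCGAA" already present; 3 new (T, C, C)
  "ATATGCGA" → prefix "ATATG" already present; 3 new (C, G, A)
  "TCACGAGCAT" → prefix "TCAC" already present; 6 new (G, A, G, C, A, T)
  "ATAG" → prefix "ATA" already present; 1 new (G)
  "TCAGTT" → prefix "TCA" already present; 3 new (G, T, T)
  "TCACCGGCAATG" → prefix "TCACCGGCAAT" already present; 1 new (G)
  "TCACCTT" → prefix "TCACC" already present; 2 new (T, T)
  "TCAACAAT" → prefix "TCAA" already present; 4 new (C, A, A, T)
Total nodes = 7 + 4 + 12 + 3 + 6 + 4 + 1 + 0 + 7 + 2 + 3 + 3 + 6 + 1 + 3 + 1 + 2 + 4 = 69

69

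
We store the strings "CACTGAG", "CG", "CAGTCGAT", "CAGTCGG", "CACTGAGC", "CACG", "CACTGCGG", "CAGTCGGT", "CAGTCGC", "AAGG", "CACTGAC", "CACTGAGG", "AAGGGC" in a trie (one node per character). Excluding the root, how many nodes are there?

30

Insert word by word; a character creates a node only if that edge doesn't already exist:
  "CACTGAG" → 7 new (C, A, C, T, G, A, G)
  "CG" → prefix "C" already present; 1 new (G)
  "CAGTCGAT" → prefix "CA" already present; 6 new (G, T, C, G, A, T)
  "CAGTCGG" → prefix "CAGTCG" already present; 1 new (G)
  "CACTGAGC" → prefix "CACTGAG" already present; 1 new (C)
  "CACG" → prefix "CAC" already present; 1 new (G)
  "CACTGCGG" → prefix "CACTG" already present; 3 new (C, G, G)
  "CAGTCGGT" → prefix "CAGTCGG" already present; 1 new (T)
  "CAGTCGC" → prefix "CAGTCG" already present; 1 new (C)
  "AAGG" → 4 new (A, A, G, G)
  "CACTGAC" → prefix "CACTGA" already present; 1 new (C)
  "CACTGAGG" → prefix "CACTGAG" already present; 1 new (G)
  "AAGGGC" → prefix "AAGG" already present; 2 new (G, C)
Total nodes = 7 + 1 + 6 + 1 + 1 + 1 + 3 + 1 + 1 + 4 + 1 + 1 + 2 = 30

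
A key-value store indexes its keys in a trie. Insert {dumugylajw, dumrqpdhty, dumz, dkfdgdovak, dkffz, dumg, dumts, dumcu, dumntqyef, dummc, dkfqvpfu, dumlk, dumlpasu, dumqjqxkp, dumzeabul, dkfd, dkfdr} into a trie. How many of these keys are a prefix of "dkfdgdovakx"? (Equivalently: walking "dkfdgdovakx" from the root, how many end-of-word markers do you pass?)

2

Check each prefix of "dkfdgdovakx" against the stored set — each match is an end-marker on the path.
Prefixes of the query that are stored words: "dkfd", "dkfdgdovak"
Count: 2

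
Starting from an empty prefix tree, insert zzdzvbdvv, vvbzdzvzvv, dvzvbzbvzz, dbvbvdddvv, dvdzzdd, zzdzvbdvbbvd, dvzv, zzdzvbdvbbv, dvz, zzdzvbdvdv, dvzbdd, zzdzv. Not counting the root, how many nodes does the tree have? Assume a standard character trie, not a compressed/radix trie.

Trace insertions, counting only characters that open a new branch:
  "zzdzvbdvv" → 9 new (z, z, d, z, v, b, d, v, v)
  "vvbzdzvzvv" → 10 new (v, v, b, z, d, z, v, z, v, v)
  "dvzvbzbvzz" → 10 new (d, v, z, v, b, z, b, v, z, z)
  "dbvbvdddvv" → prefix "d" already present; 9 new (b, v, b, v, d, d, d, v, v)
  "dvdzzdd" → prefix "dv" already present; 5 new (d, z, z, d, d)
  "zzdzvbdvbbvd" → prefix "zzdzvbdv" already present; 4 new (b, b, v, d)
  "dvzv" → prefix "dvzv" already present; 0 new (none)
  "zzdzvbdvbbv" → prefix "zzdzvbdvbbv" already present; 0 new (none)
  "dvz" → prefix "dvz" already present; 0 new (none)
  "zzdzvbdvdv" → prefix "zzdzvbdv" already present; 2 new (d, v)
  "dvzbdd" → prefix "dvz" already present; 3 new (b, d, d)
  "zzdzv" → prefix "zzdzv" already present; 0 new (none)
Total nodes = 9 + 10 + 10 + 9 + 5 + 4 + 0 + 0 + 0 + 2 + 3 + 0 = 52

52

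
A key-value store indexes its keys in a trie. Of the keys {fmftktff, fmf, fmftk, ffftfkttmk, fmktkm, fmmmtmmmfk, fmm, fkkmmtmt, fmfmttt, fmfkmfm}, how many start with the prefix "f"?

10

Filter for entries beginning with "f":
Matches: "ffftfkttmk", "fkkmmtmt", "fmf", "fmfkmfm", "fmfmttt", "fmftk", "fmftktff", "fmktkm", "fmm", "fmmmtmmmfk"
Count: 10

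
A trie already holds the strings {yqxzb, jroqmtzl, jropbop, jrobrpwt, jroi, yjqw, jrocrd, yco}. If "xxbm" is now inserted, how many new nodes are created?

Nothing in the trie begins with "x"; the whole of "xxbm" is new.
4 − 0 = 4 new nodes.

4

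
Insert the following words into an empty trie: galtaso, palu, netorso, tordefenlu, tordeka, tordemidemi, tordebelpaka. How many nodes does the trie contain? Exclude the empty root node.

43

Count nodes per top-level branch (shared prefixes stored once):
  'g'-branch (galtaso): 7 nodes
  'n'-branch (netorso): 7 nodes
  'p'-branch (palu): 4 nodes
  't'-branch (tordebelpaka, tordefenlu, tordeka, tordemidemi): 25 nodes
Sum: 43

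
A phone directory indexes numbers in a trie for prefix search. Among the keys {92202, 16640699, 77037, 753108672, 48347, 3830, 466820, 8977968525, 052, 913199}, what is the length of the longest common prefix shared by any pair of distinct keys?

1

Equivalently: take the maximum, over all pairs, of their longest common prefix length.
"466820" and "48347" agree on "4" (1 characters) before diverging; nothing deeper is shared.
Longest shared-prefix length: 1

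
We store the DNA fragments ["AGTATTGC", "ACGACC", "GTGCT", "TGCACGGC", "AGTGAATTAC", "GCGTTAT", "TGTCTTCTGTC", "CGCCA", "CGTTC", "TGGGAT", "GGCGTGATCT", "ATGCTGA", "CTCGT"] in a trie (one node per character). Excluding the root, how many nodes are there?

Count nodes per top-level branch (shared prefixes stored once):
  'A'-branch (ACGACC, AGTATTGC, AGTGAATTAC, ATGCTGA): 26 nodes
  'C'-branch (CGCCA, CGTTC, CTCGT): 12 nodes
  'G'-branch (GCGTTAT, GGCGTGATCT, GTGCT): 20 nodes
  'T'-branch (TGCACGGC, TGGGAT, TGTCTTCTGTC): 21 nodes
Sum: 79

79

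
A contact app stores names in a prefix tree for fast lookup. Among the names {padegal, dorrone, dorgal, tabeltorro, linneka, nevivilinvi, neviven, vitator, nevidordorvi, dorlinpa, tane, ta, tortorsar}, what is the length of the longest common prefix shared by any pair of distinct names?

5

The deepest shared node is where two words last agree before diverging.
"neviven" and "nevivilinvi" agree on "neviv" (5 characters) before diverging; nothing deeper is shared.
Longest shared-prefix length: 5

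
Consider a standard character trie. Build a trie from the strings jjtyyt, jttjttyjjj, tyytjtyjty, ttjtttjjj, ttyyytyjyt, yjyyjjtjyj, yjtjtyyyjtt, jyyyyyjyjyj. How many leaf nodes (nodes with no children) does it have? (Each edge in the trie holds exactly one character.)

8

A leaf is a node with no children — equivalently, the end of a word that is not a proper prefix of any other stored word.
Those words: "jjtyyt", "jttjttyjjj", "jyyyyyjyjyj", "ttjtttjjj", "ttyyytyjyt", "tyytjtyjty", "yjtjtyyyjtt", "yjyyjjtjyj"
Leaf count: 8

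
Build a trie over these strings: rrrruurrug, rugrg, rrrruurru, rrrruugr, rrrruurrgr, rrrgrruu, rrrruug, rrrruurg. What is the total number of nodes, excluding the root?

24

Count nodes per top-level branch (shared prefixes stored once):
  'r'-branch (rrrgrruu, rrrruug, rrrruugr, rrrruurg, rrrruurrgr, rrrruurru, rrrruurrug, rugrg): 24 nodes
Sum: 24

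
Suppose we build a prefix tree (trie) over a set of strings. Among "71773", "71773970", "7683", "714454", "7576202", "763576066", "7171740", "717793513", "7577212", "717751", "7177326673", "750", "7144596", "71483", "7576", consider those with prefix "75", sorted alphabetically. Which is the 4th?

7577212

DFS of the "75" subtree visits, in order: "750", "7576", "7576202", "7577212"
Position 4: 7577212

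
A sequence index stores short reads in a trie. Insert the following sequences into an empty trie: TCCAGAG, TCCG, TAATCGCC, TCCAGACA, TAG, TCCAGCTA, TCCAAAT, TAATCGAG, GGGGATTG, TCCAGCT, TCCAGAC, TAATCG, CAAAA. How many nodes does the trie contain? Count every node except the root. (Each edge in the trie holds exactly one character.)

39

Count nodes per top-level branch (shared prefixes stored once):
  'C'-branch (CAAAA): 5 nodes
  'G'-branch (GGGGATTG): 8 nodes
  'T'-branch (TAATCG, TAATCGAG, TAATCGCC, TAG, TCCAAAT, TCCAGAC, TCCAGACA, TCCAGAG, TCCAGCT, TCCAGCTA, TCCG): 26 nodes
Sum: 39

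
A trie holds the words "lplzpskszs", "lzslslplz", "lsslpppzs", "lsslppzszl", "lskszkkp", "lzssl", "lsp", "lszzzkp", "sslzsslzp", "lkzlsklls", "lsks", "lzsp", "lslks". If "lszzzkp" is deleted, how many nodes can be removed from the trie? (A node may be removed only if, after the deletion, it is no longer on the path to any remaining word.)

5

A node on "lszzzkp"'s path can go only if nothing else ends at it or branches off below it.
The suffix "zzzkp" (5 nodes) is used only by "lszzzkp"; the node for "ls" still has the child "s", so pruning stops there.
Nodes removed: 5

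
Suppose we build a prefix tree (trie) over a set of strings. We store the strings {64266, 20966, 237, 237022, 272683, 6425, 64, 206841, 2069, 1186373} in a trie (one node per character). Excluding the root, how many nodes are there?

33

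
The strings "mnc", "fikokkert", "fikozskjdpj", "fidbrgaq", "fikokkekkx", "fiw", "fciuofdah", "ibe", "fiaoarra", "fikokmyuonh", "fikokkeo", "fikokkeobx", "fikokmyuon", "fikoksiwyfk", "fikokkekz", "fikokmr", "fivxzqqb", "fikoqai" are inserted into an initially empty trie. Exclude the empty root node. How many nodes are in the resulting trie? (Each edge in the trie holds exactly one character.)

72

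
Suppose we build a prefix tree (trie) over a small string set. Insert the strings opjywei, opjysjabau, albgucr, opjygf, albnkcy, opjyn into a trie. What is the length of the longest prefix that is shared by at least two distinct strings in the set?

4

Equivalently: take the maximum, over all pairs, of their longest common prefix length.
"opjygf" and "opjyn" agree on "opjy" (4 characters) before diverging; nothing deeper is shared.
Longest shared-prefix length: 4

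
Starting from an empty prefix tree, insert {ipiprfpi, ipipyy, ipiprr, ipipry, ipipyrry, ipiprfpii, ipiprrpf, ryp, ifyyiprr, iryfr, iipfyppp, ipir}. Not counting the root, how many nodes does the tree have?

Trie structure (* marks end of a word):
(root)
├─ i
│  ├─ f
│  │  └─ y
│  │     └─ y
│  │        └─ i
│  │           └─ p
│  │              └─ r
│  │                 └─ r *
│  ├─ i
│  │  └─ p
│  │     └─ f
│  │        └─ y
│  │           └─ p
│  │              └─ p
│  │                 └─ p *
│  ├─ p
│  │  └─ i
│  │     ├─ p
│  │     │  ├─ r
│  │     │  │  ├─ f
│  │     │  │  │  └─ p
│  │     │  │  │     └─ i *
│  │     │  │  │        └─ i *
│  │     │  │  ├─ r *
│  │     │  │  │  └─ p
│  │     │  │  │     └─ f *
│  │     │  │  └─ y *
│  │     │  └─ y
│  │     │     ├─ r
│  │     │     │  └─ r
│  │     │     │     └─ y *
│  │     │     └─ y *
│  │     └─ r *
│  └─ r
│     └─ y
│        └─ f
│           └─ r *
└─ r
   └─ y
      └─ p *
Counting every labelled node above: 40.

40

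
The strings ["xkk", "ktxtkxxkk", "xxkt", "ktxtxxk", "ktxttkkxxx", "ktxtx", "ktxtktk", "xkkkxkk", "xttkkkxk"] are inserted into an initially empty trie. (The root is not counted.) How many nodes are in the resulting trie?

37

Trie structure (* marks end of a word):
(root)
├─ k
│  └─ t
│     └─ x
│        └─ t
│           ├─ k
│           │  ├─ t
│           │  │  └─ k *
│           │  └─ x
│           │     └─ x
│           │        └─ k
│           │           └─ k *
│           ├─ t
│           │  └─ k
│           │     └─ k
│           │        └─ x
│           │           └─ x
│           │              └─ x *
│           └─ x *
│              └─ x
│                 └─ k *
└─ x
   ├─ k
   │  └─ k *
   │     └─ k
   │        └─ x
   │           └─ k
   │              └─ k *
   ├─ t
   │  └─ t
   │     └─ k
   │        └─ k
   │           └─ k
   │              └─ x
   │                 └─ k *
   └─ x
      └─ k
         └─ t *
Counting every labelled node above: 37.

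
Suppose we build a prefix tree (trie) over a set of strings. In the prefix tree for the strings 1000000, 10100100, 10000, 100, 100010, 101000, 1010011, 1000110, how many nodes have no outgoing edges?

6

A leaf is a node with no children — equivalently, the end of a word that is not a proper prefix of any other stored word.
Those words: "1000000", "100010", "1000110", "101000", "10100100", "1010011"
Leaf count: 6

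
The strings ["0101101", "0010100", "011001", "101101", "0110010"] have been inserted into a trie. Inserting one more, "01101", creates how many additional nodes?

1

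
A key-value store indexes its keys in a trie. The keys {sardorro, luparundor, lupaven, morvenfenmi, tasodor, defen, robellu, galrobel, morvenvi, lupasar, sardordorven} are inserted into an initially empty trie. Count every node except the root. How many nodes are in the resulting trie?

70

Insert word by word; a character creates a node only if that edge doesn't already exist:
  "sardorro" → 8 new (s, a, r, d, o, r, r, o)
  "luparundor" → 10 new (l, u, p, a, r, u, n, d, o, r)
  "lupaven" → prefix "lupa" already present; 3 new (v, e, n)
  "morvenfenmi" → 11 new (m, o, r, v, e, n, f, e, n, m, i)
  "tasodor" → 7 new (t, a, s, o, d, o, r)
  "defen" → 5 new (d, e, f, e, n)
  "robellu" → 7 new (r, o, b, e, l, l, u)
  "galrobel" → 8 new (g, a, l, r, o, b, e, l)
  "morvenvi" → prefix "morven" already present; 2 new (v, i)
  "lupasar" → prefix "lupa" already present; 3 new (s, a, r)
  "sardordorven" → prefix "sardor" already present; 6 new (d, o, r, v, e, n)
Total nodes = 8 + 10 + 3 + 11 + 7 + 5 + 7 + 8 + 2 + 3 + 6 = 70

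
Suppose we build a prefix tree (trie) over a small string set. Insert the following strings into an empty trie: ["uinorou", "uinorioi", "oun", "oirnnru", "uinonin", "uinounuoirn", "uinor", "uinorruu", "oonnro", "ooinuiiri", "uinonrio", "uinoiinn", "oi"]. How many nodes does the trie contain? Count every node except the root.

51

Insert word by word; a character creates a node only if that edge doesn't already exist:
  "uinorou" → 7 new (u, i, n, o, r, o, u)
  "uinorioi" → prefix "uinor" already present; 3 new (i, o, i)
  "oun" → 3 new (o, u, n)
  "oirnnru" → prefix "o" already present; 6 new (i, r, n, n, r, u)
  "uinonin" → prefix "uino" already present; 3 new (n, i, n)
  "uinounuoirn" → prefix "uino" already present; 7 new (u, n, u, o, i, r, n)
  "uinor" → prefix "uinor" already present; 0 new (none)
  "uinorruu" → prefix "uinor" already present; 3 new (r, u, u)
  "oonnro" → prefix "o" already present; 5 new (o, n, n, r, o)
  "ooinuiiri" → prefix "oo" already present; 7 new (i, n, u, i, i, r, i)
  "uinonrio" → prefix "uinon" already present; 3 new (r, i, o)
  "uinoiinn" → prefix "uino" already present; 4 new (i, i, n, n)
  "oi" → prefix "oi" already present; 0 new (none)
Total nodes = 7 + 3 + 3 + 6 + 3 + 7 + 0 + 3 + 5 + 7 + 3 + 4 + 0 = 51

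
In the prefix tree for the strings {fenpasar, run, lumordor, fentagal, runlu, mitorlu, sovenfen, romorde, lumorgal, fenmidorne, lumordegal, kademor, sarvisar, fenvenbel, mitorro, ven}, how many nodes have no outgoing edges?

15

Leaves are exactly the stored words that no other stored word extends.
Those words: "fenmidorne", "fenpasar", "fentagal", "fenvenbel", "kademor", "lumordegal", "lumordor", "lumorgal", "mitorlu", "mitorro", "romorde", "runlu", "sarvisar", "sovenfen", "ven"
Leaf count: 15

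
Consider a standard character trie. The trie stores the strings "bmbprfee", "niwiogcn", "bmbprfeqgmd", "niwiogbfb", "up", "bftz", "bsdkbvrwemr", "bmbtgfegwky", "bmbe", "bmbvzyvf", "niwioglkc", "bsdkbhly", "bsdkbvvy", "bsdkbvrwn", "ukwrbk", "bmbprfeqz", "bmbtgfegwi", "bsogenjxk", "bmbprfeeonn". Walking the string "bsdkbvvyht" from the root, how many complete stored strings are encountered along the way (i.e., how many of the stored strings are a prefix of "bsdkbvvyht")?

Check each prefix of "bsdkbvvyht" against the stored set — each match is an end-marker on the path.
Prefixes of the query that are stored words: "bsdkbvvy"
Count: 1

1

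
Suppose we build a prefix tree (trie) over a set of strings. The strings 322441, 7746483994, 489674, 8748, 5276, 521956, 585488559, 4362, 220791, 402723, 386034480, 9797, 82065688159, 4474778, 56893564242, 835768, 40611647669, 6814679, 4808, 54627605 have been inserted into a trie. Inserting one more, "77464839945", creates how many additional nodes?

1

"7746483994" is already a path in the trie; the remaining "5" must be added.
New nodes needed: |"77464839945"| − 10 = 11 − 10 = 1.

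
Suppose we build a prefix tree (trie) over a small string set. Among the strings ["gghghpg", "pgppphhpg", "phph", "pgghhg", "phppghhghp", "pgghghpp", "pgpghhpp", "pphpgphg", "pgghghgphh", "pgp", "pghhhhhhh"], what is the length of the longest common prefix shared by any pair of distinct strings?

Equivalently: take the maximum, over all pairs, of their longest common prefix length.
"pgghghgphh" and "pgghghpp" agree on "pgghgh" (6 characters) before diverging; nothing deeper is shared.
Longest shared-prefix length: 6

6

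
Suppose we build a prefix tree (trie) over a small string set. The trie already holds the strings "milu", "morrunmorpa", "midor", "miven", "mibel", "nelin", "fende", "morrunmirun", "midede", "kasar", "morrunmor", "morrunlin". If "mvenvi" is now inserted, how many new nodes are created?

The longest prefix of "mvenvi" already in the trie is "m" (length 1).
New nodes needed: |"mvenvi"| − 1 = 6 − 1 = 5.

5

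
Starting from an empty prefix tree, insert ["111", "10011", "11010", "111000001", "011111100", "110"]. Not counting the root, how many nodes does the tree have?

Count nodes per top-level branch (shared prefixes stored once):
  '0'-branch (011111100): 9 nodes
  '1'-branch (10011, 110, 11010, 111, 111000001): 16 nodes
Sum: 25

25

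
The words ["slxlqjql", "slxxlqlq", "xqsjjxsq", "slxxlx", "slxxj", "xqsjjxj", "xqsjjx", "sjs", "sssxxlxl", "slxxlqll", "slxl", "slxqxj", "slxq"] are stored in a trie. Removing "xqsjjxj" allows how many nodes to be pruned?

A node on "xqsjjxj"'s path can go only if nothing else ends at it or branches off below it.
The suffix "j" (1 node) is used only by "xqsjjxj"; the node for "xqsjjx" still has the child "s", so pruning stops there.
Nodes removed: 1

1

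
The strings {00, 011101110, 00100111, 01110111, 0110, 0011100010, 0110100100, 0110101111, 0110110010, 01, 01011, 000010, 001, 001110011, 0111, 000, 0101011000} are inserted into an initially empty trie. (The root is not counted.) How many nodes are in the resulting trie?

Count nodes per top-level branch (shared prefixes stored once):
  '0'-branch (00, 000, 000010, 001, 00100111, 0011100010, 001110011, 01, 0101011000, 01011, 0110, 0110100100, 0110101111, 0110110010, 0111, 01110111, 011101110): 54 nodes
Sum: 54

54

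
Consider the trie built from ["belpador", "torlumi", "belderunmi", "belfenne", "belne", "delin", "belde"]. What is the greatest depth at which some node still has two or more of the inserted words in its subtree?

Equivalently: take the maximum, over all pairs, of their longest common prefix length.
"belde" and "belderunmi" agree on "belde" (5 characters) before diverging; nothing deeper is shared.
Longest shared-prefix length: 5

5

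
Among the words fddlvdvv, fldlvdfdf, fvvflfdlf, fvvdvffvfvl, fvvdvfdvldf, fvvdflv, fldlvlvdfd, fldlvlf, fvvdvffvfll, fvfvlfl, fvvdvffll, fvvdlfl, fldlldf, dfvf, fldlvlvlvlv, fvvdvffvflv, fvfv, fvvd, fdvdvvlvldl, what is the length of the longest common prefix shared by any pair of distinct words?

Equivalently: take the maximum, over all pairs, of their longest common prefix length.
"fvvdvffvfll" and "fvvdvffvflv" agree on "fvvdvffvfl" (10 characters) before diverging; nothing deeper is shared.
Longest shared-prefix length: 10

10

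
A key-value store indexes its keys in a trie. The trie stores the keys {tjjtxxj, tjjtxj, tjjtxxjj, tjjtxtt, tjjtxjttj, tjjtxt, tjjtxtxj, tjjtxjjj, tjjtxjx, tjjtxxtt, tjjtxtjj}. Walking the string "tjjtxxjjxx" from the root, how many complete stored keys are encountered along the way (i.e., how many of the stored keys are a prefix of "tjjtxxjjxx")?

Walk "tjjtxxjjxx" from the root; an end-of-word marker is hit whenever a stored word is a prefix of "tjjtxxjjxx".
Prefixes of the query that are stored words: "tjjtxxj", "tjjtxxjj"
Count: 2

2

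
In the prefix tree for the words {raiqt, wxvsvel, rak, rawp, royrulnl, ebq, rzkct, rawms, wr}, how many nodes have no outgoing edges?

9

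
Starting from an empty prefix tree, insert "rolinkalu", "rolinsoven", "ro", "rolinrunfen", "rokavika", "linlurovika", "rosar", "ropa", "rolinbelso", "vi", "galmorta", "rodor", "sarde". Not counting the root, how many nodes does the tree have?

Insert word by word; a character creates a node only if that edge doesn't already exist:
  "rolinkalu" → 9 new (r, o, l, i, n, k, a, l, u)
  "rolinsoven" → prefix "rolin" already present; 5 new (s, o, v, e, n)
  "ro" → prefix "ro" already present; 0 new (none)
  "rolinrunfen" → prefix "rolin" already present; 6 new (r, u, n, f, e, n)
  "rokavika" → prefix "ro" already present; 6 new (k, a, v, i, k, a)
  "linlurovika" → 11 new (l, i, n, l, u, r, o, v, i, k, a)
  "rosar" → prefix "ro" already present; 3 new (s, a, r)
  "ropa" → prefix "ro" already present; 2 new (p, a)
  "rolinbelso" → prefix "rolin" already present; 5 new (b, e, l, s, o)
  "vi" → 2 new (v, i)
  "galmorta" → 8 new (g, a, l, m, o, r, t, a)
  "rodor" → prefix "ro" already present; 3 new (d, o, r)
  "sarde" → 5 new (s, a, r, d, e)
Total nodes = 9 + 5 + 0 + 6 + 6 + 11 + 3 + 2 + 5 + 2 + 8 + 3 + 5 = 65

65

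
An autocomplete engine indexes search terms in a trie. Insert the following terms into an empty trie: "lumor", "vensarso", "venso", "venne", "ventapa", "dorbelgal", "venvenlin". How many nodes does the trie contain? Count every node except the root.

Count nodes per top-level branch (shared prefixes stored once):
  'd'-branch (dorbelgal): 9 nodes
  'l'-branch (lumor): 5 nodes
  'v'-branch (venne, vensarso, venso, ventapa, venvenlin): 21 nodes
Sum: 35

35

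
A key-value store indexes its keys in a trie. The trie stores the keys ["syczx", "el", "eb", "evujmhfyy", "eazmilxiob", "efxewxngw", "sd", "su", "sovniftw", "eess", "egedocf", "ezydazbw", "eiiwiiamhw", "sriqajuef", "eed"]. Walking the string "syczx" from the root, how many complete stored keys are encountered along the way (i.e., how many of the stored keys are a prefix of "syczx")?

1

Walk "syczx" from the root; an end-of-word marker is hit whenever a stored word is a prefix of "syczx".
Prefixes of the query that are stored words: "syczx"
Count: 1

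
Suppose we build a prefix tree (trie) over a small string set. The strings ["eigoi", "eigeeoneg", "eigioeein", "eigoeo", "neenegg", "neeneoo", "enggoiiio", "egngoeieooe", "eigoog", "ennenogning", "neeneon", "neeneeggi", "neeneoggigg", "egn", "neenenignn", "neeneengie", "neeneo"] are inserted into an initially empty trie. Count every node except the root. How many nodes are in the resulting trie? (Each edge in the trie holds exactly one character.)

Insert word by word; a character creates a node only if that edge doesn't already exist:
  "eigoi" → 5 new (e, i, g, o, i)
  "eigeeoneg" → prefix "eig" already present; 6 new (e, e, o, n, e, g)
  "eigioeein" → prefix "eig" already present; 6 new (i, o, e, e, i, n)
  "eigoeo" → prefix "eigo" already present; 2 new (e, o)
  "neenegg" → 7 new (n, e, e, n, e, g, g)
  "neeneoo" → prefix "neene" already present; 2 new (o, o)
  "enggoiiio" → prefix "e" already present; 8 new (n, g, g, o, i, i, i, o)
  "egngoeieooe" → prefix "e" already present; 10 new (g, n, g, o, e, i, e, o, o, e)
  "eigoog" → prefix "eigo" already present; 2 new (o, g)
  "ennenogning" → prefix "en" already present; 9 new (n, e, n, o, g, n, i, n, g)
  "neeneon" → prefix "neeneo" already present; 1 new (n)
  "neeneeggi" → prefix "neene" already present; 4 new (e, g, g, i)
  "neeneoggigg" → prefix "neeneo" already present; 5 new (g, g, i, g, g)
  "egn" → prefix "egn" already present; 0 new (none)
  "neenenignn" → prefix "neene" already present; 5 new (n, i, g, n, n)
  "neeneengie" → prefix "neenee" already present; 4 new (n, g, i, e)
  "neeneo" → prefix "neeneo" already present; 0 new (none)
Total nodes = 5 + 6 + 6 + 2 + 7 + 2 + 8 + 10 + 2 + 9 + 1 + 4 + 5 + 0 + 5 + 4 + 0 = 76

76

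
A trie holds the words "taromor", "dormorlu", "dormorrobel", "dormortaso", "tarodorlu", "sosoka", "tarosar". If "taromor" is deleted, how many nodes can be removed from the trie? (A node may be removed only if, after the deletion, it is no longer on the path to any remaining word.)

3

After clearing the end-marker at "taromor", prune upward until reaching a node still needed by another word.
The suffix "mor" (3 nodes) is used only by "taromor"; the node for "taro" still has the child "d", so pruning stops there.
Nodes removed: 3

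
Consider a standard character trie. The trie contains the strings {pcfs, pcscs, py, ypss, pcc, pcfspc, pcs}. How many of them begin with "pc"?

5

Walk to "pc"; the words in its subtree are exactly those with that prefix.
Matches: "pcc", "pcfs", "pcfspc", "pcs", "pcscs"
Count: 5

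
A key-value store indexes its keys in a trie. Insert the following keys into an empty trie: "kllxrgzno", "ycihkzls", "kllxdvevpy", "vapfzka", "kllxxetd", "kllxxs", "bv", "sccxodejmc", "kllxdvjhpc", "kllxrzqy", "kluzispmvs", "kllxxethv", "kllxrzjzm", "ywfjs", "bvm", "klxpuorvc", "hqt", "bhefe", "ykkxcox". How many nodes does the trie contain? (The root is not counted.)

92

For each word, the new-node count is its length minus the longest prefix already in the trie:
  "kllxrgzno" → 9 new (k, l, l, x, r, g, z, n, o)
  "ycihkzls" → 8 new (y, c, i, h, k, z, l, s)
  "kllxdvevpy" → prefix "kllx" already present; 6 new (d, v, e, v, p, y)
  "vapfzka" → 7 new (v, a, p, f, z, k, a)
  "kllxxetd" → prefix "kllx" already present; 4 new (x, e, t, d)
  "kllxxs" → prefix "kllxx" already present; 1 new (s)
  "bv" → 2 new (b, v)
  "sccxodejmc" → 10 new (s, c, c, x, o, d, e, j, m, c)
  "kllxdvjhpc" → prefix "kllxdv" already present; 4 new (j, h, p, c)
  "kllxrzqy" → prefix "kllxr" already present; 3 new (z, q, y)
  "kluzispmvs" → prefix "kl" already present; 8 new (u, z, i, s, p, m, v, s)
  "kllxxethv" → prefix "kllxxet" already present; 2 new (h, v)
  "kllxrzjzm" → prefix "kllxrz" already present; 3 new (j, z, m)
  "ywfjs" → prefix "y" already present; 4 new (w, f, j, s)
  "bvm" → prefix "bv" already present; 1 new (m)
  "klxpuorvc" → prefix "kl" already present; 7 new (x, p, u, o, r, v, c)
  "hqt" → 3 new (h, q, t)
  "bhefe" → prefix "b" already present; 4 new (h, e, f, e)
  "ykkxcox" → prefix "y" already present; 6 new (k, k, x, c, o, x)
Total nodes = 9 + 8 + 6 + 7 + 4 + 1 + 2 + 10 + 4 + 3 + 8 + 2 + 3 + 4 + 1 + 7 + 3 + 4 + 6 = 92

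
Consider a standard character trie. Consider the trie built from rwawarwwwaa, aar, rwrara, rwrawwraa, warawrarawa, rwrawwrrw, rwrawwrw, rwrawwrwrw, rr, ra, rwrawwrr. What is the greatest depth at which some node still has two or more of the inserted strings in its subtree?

8

Look for the deepest trie node that still has at least two words in its subtree.
e.g. "rwrawwrr" and "rwrawwrrw" share the prefix "rwrawwrr" of length 8; no pair shares a longer one.
Longest shared-prefix length: 8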